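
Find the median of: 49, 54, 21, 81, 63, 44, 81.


Sorted: 21, 44, 49, 54, 63, 81, 81
n = 7 (odd)
Middle value = 54

Median = 54


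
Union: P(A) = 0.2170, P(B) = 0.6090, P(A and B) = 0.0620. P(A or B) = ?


P(A∪B) = 0.2170 + 0.6090 - 0.0620
= 0.8260 - 0.0620
= 0.7640

P(A∪B) = 0.7640


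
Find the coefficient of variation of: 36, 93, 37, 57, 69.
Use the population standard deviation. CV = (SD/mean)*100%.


Mean = 58.4000
SD = 21.3129
CV = (21.3129/58.4000)*100 = 36.4947%

CV = 36.4947%


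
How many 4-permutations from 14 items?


P(14,4) = 14!/10!
= 87178291200/3628800
= 24024

P(14,4) = 24024


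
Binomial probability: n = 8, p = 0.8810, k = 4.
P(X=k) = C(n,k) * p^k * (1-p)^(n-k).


C(8,4) = 70
p^4 = 0.602426
(1-p)^4 = 0.000201
P = 70 * 0.602426 * 0.000201 = 0.0085

P(X=4) = 0.0085


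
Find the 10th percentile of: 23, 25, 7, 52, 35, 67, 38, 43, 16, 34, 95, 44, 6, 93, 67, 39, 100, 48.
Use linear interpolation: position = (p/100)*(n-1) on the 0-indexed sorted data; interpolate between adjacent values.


Sorted: 6, 7, 16, 23, 25, 34, 35, 38, 39, 43, 44, 48, 52, 67, 67, 93, 95, 100
n = 18
Index = 10/100 * 17 = 1.7000
Lower = data[1] = 7, Upper = data[2] = 16
P10 = 7 + 0.7000*(9) = 13.3000

P10 = 13.3000


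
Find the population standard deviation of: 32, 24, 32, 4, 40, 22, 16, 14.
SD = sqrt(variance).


Mean = 23.0000
Variance = 118.0000
SD = sqrt(118.0000) = 10.8628

SD = 10.8628


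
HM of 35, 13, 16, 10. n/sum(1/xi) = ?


Sum of reciprocals = 1/35 + 1/13 + 1/16 + 1/10 = 0.267995
HM = 4/0.267995 = 14.9257

HM = 14.9257


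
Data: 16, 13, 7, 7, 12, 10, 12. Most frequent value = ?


Frequencies: 7:2, 10:1, 12:2, 13:1, 16:1
Max frequency = 2
Mode = 7, 12

Mode = 7, 12


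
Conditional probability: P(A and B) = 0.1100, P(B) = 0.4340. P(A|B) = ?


P(A|B) = 0.1100/0.4340 = 0.2535

P(A|B) = 0.2535


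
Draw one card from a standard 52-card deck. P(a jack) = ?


4 jacks in 52 cards
P = 4/52 = 0.0769

P = 0.0769


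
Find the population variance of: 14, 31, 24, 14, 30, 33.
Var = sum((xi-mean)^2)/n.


Mean = 24.3333
Squared deviations: 106.7778, 44.4444, 0.1111, 106.7778, 32.1111, 75.1111
Sum = 365.3333
Variance = 365.3333/6 = 60.8889

Variance = 60.8889


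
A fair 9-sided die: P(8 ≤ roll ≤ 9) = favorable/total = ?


Favorable outcomes (8 ≤ roll ≤ 9): 2
Total outcomes = 9
P = 2/9 = 0.2222

P = 0.2222


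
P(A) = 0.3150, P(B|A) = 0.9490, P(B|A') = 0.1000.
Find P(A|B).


P(B) = P(B|A)*P(A) + P(B|A')*P(A')
= 0.9490*0.3150 + 0.1000*0.6850
= 0.298935 + 0.068500 = 0.367435
P(A|B) = 0.298935/0.367435 = 0.8136

P(A|B) = 0.8136


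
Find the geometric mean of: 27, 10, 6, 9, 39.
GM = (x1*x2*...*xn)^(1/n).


Product = 27 × 10 × 6 × 9 × 39 = 568620
GM = 568620^(1/5) = 14.1568

GM = 14.1568


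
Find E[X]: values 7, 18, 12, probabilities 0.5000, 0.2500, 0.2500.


E[X] = 7*0.5000 + 18*0.2500 + 12*0.2500
= 3.5000 + 4.5000 + 3.0000
= 11.0000

E[X] = 11.0000


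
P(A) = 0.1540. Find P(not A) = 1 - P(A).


P(not A) = 1 - 0.1540 = 0.8460

P(not A) = 0.8460


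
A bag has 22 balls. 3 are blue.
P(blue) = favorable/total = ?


P = 3/22 = 0.1364

P = 0.1364


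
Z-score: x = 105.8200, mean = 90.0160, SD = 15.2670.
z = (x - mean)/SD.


z = (105.8200 - 90.0160)/15.2670
= 15.8040/15.2670
= 1.0352

z = 1.0352


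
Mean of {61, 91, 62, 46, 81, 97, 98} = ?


Sum = 61 + 91 + 62 + 46 + 81 + 97 + 98 = 536
n = 7
Mean = 536/7 = 76.5714

Mean = 76.5714


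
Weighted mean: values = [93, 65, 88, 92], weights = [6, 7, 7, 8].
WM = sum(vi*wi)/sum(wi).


Numerator = 93*6 + 65*7 + 88*7 + 92*8 = 2365
Denominator = 6 + 7 + 7 + 8 = 28
WM = 2365/28 = 84.4643

WM = 84.4643


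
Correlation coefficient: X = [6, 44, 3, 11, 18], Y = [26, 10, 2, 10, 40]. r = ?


Mean X = 16.4000, Mean Y = 17.6000
SD X = 14.705101, SD Y = 13.646978
Cov = -2.240000
r = -2.240000/(14.705101*13.646978) = -0.0112

r = -0.0112


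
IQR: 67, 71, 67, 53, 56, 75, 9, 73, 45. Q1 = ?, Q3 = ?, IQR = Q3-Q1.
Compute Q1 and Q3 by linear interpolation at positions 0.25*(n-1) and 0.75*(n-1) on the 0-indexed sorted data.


Sorted: 9, 45, 53, 56, 67, 67, 71, 73, 75
Q1 (25th %ile) = 53.0000
Q3 (75th %ile) = 71.0000
IQR = 71.0000 - 53.0000 = 18.0000

IQR = 18.0000


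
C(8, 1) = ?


C(8,1) = 8!/(1! × 7!)
= 40320/(1 × 5040)
= 8

C(8,1) = 8


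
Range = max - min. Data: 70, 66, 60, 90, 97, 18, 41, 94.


Max = 97, Min = 18
Range = 97 - 18 = 79

Range = 79


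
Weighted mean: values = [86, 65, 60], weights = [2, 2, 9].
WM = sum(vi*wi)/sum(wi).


Numerator = 86*2 + 65*2 + 60*9 = 842
Denominator = 2 + 2 + 9 = 13
WM = 842/13 = 64.7692

WM = 64.7692


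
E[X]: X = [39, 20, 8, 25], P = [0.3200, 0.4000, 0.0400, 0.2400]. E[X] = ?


E[X] = 39*0.3200 + 20*0.4000 + 8*0.0400 + 25*0.2400
= 12.4800 + 8.0000 + 0.3200 + 6.0000
= 26.8000

E[X] = 26.8000


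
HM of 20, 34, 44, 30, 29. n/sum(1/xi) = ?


Sum of reciprocals = 1/20 + 1/34 + 1/44 + 1/30 + 1/29 = 0.169955
HM = 5/0.169955 = 29.4195

HM = 29.4195


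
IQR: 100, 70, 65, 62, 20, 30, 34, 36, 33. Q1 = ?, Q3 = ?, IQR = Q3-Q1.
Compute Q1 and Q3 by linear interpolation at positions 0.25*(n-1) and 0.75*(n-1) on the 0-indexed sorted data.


Sorted: 20, 30, 33, 34, 36, 62, 65, 70, 100
Q1 (25th %ile) = 33.0000
Q3 (75th %ile) = 65.0000
IQR = 65.0000 - 33.0000 = 32.0000

IQR = 32.0000


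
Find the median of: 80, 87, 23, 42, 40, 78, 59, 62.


Sorted: 23, 40, 42, 59, 62, 78, 80, 87
n = 8 (even)
Middle values: 59 and 62
Median = (59+62)/2 = 60.5000

Median = 60.5000


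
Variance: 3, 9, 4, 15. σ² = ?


Mean = 7.7500
Squared deviations: 22.5625, 1.5625, 14.0625, 52.5625
Sum = 90.7500
Variance = 90.7500/4 = 22.6875

Variance = 22.6875


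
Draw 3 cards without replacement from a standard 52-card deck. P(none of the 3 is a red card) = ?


P(no red cards) = (26/52) × (25/51) × (24/50)
= 0.1176

P = 0.1176


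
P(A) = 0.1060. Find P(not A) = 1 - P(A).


P(not A) = 1 - 0.1060 = 0.8940

P(not A) = 0.8940


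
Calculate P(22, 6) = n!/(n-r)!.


P(22,6) = 22!/16!
= 1124000727777607680000/20922789888000
= 53721360

P(22,6) = 53721360


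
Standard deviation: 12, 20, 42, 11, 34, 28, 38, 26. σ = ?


Mean = 26.3750
Variance = 115.4844
SD = sqrt(115.4844) = 10.7464

SD = 10.7464


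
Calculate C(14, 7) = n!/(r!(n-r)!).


C(14,7) = 14!/(7! × 7!)
= 87178291200/(5040 × 5040)
= 3432

C(14,7) = 3432


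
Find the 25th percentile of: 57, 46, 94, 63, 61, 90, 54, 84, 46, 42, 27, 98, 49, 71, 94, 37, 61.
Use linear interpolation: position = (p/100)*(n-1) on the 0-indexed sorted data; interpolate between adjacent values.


Sorted: 27, 37, 42, 46, 46, 49, 54, 57, 61, 61, 63, 71, 84, 90, 94, 94, 98
n = 17
Index = 25/100 * 16 = 4.0000
Lower = data[4] = 46, Upper = data[5] = 49
P25 = 46 + 0*(3) = 46.0000

P25 = 46.0000


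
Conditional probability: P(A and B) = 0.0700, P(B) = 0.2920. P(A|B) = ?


P(A|B) = 0.0700/0.2920 = 0.2397

P(A|B) = 0.2397


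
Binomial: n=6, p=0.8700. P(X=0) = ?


C(6,0) = 1
p^0 = 1.000000
(1-p)^6 = 4.826809e-06
P = 1 * 1.000000 * 4.826809e-06 = 4.8268e-06

P(X=0) = 4.8268e-06


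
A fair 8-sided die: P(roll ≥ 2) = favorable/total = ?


Favorable outcomes (roll ≥ 2): 7
Total outcomes = 8
P = 7/8 = 0.8750

P = 0.8750


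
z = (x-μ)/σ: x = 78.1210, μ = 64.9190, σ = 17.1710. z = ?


z = (78.1210 - 64.9190)/17.1710
= 13.2020/17.1710
= 0.7689

z = 0.7689


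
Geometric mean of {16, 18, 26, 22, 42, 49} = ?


Product = 16 × 18 × 26 × 22 × 42 × 49 = 339026688
GM = 339026688^(1/6) = 26.4062

GM = 26.4062


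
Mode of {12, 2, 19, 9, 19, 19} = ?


Frequencies: 2:1, 9:1, 12:1, 19:3
Max frequency = 3
Mode = 19

Mode = 19


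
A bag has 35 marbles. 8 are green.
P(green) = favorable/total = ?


P = 8/35 = 0.2286

P = 0.2286


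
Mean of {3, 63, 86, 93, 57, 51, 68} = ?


Sum = 3 + 63 + 86 + 93 + 57 + 51 + 68 = 421
n = 7
Mean = 421/7 = 60.1429

Mean = 60.1429


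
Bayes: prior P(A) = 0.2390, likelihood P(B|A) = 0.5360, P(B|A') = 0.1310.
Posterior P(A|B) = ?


P(B) = P(B|A)*P(A) + P(B|A')*P(A')
= 0.5360*0.2390 + 0.1310*0.7610
= 0.128104 + 0.099691 = 0.227795
P(A|B) = 0.128104/0.227795 = 0.5624

P(A|B) = 0.5624


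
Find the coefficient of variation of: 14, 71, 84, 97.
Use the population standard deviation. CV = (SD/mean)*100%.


Mean = 66.5000
SD = 31.6741
CV = (31.6741/66.5000)*100 = 47.6303%

CV = 47.6303%


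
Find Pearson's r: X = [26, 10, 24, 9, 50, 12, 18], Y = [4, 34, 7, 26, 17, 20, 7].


Mean X = 21.2857, Mean Y = 16.4286
SD X = 13.252647, SD Y = 10.321367
Cov = -55.122449
r = -55.122449/(13.252647*10.321367) = -0.4030

r = -0.4030


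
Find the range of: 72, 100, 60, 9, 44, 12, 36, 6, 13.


Max = 100, Min = 6
Range = 100 - 6 = 94

Range = 94


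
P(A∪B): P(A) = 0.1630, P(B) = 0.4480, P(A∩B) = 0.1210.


P(A∪B) = 0.1630 + 0.4480 - 0.1210
= 0.6110 - 0.1210
= 0.4900

P(A∪B) = 0.4900


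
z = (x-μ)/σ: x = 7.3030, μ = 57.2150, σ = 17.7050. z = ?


z = (7.3030 - 57.2150)/17.7050
= -49.9120/17.7050
= -2.8191

z = -2.8191


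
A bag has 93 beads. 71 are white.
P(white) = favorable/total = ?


P = 71/93 = 0.7634

P = 0.7634


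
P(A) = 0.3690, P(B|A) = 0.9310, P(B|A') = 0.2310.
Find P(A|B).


P(B) = P(B|A)*P(A) + P(B|A')*P(A')
= 0.9310*0.3690 + 0.2310*0.6310
= 0.343539 + 0.145761 = 0.489300
P(A|B) = 0.343539/0.489300 = 0.7021

P(A|B) = 0.7021


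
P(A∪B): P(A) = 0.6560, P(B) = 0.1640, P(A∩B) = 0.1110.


P(A∪B) = 0.6560 + 0.1640 - 0.1110
= 0.8200 - 0.1110
= 0.7090

P(A∪B) = 0.7090


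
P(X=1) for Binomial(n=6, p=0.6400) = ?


C(6,1) = 6
p^1 = 0.640000
(1-p)^5 = 0.006047
P = 6 * 0.640000 * 0.006047 = 0.0232

P(X=1) = 0.0232


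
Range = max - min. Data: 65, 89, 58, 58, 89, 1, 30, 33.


Max = 89, Min = 1
Range = 89 - 1 = 88

Range = 88


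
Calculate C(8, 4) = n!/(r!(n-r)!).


C(8,4) = 8!/(4! × 4!)
= 40320/(24 × 24)
= 70

C(8,4) = 70


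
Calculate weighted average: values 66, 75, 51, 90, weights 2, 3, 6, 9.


Numerator = 66*2 + 75*3 + 51*6 + 90*9 = 1473
Denominator = 2 + 3 + 6 + 9 = 20
WM = 1473/20 = 73.6500

WM = 73.6500


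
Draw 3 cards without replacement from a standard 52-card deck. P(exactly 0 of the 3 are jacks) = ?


Hypergeometric: P(X=0) = C(4,0)·C(48,3) / C(52,3)
= 1 × 17296 / 22100
= 17296/22100 = 0.7826

P = 0.7826


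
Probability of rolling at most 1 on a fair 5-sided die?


Favorable outcomes (roll ≤ 1): 1
Total outcomes = 5
P = 1/5 = 0.2000

P = 0.2000


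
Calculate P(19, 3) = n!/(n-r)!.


P(19,3) = 19!/16!
= 121645100408832000/20922789888000
= 5814

P(19,3) = 5814


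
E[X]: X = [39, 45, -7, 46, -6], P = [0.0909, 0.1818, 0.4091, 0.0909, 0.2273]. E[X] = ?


E[X] = 39*0.0909 + 45*0.1818 - 7*0.4091 + 46*0.0909 - 6*0.2273
= 3.5451 + 8.1810 - 2.8637 + 4.1814 - 1.3638
= 11.6800

E[X] = 11.6800


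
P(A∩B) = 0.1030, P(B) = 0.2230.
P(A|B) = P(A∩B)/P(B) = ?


P(A|B) = 0.1030/0.2230 = 0.4619

P(A|B) = 0.4619


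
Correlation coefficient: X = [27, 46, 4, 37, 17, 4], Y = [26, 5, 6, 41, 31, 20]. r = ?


Mean X = 22.5000, Mean Y = 21.5000
SD X = 15.798207, SD Y = 12.945398
Cov = 29.583333
r = 29.583333/(15.798207*12.945398) = 0.1447

r = 0.1447


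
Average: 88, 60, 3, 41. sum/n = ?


Sum = 88 + 60 + 3 + 41 = 192
n = 4
Mean = 192/4 = 48.0000

Mean = 48.0000


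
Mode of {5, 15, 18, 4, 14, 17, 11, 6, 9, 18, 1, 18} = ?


Frequencies: 1:1, 4:1, 5:1, 6:1, 9:1, 11:1, 14:1, 15:1, 17:1, 18:3
Max frequency = 3
Mode = 18

Mode = 18


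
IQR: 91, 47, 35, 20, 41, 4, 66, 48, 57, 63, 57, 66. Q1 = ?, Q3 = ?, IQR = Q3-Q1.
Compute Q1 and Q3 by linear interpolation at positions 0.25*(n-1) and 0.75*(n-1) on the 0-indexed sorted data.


Sorted: 4, 20, 35, 41, 47, 48, 57, 57, 63, 66, 66, 91
Q1 (25th %ile) = 39.5000
Q3 (75th %ile) = 63.7500
IQR = 63.7500 - 39.5000 = 24.2500

IQR = 24.2500


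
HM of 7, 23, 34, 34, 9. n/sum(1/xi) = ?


Sum of reciprocals = 1/7 + 1/23 + 1/34 + 1/34 + 1/9 = 0.356270
HM = 5/0.356270 = 14.0343

HM = 14.0343


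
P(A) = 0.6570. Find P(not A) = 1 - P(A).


P(not A) = 1 - 0.6570 = 0.3430

P(not A) = 0.3430


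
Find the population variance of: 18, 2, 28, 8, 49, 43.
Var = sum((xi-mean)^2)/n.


Mean = 24.6667
Squared deviations: 44.4444, 513.7778, 11.1111, 277.7778, 592.1111, 336.1111
Sum = 1775.3333
Variance = 1775.3333/6 = 295.8889

Variance = 295.8889


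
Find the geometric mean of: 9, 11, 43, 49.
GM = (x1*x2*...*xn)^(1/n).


Product = 9 × 11 × 43 × 49 = 208593
GM = 208593^(1/4) = 21.3710

GM = 21.3710


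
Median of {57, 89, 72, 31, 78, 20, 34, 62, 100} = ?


Sorted: 20, 31, 34, 57, 62, 72, 78, 89, 100
n = 9 (odd)
Middle value = 62

Median = 62


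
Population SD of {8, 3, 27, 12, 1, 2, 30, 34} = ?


Mean = 14.6250
Variance = 161.9844
SD = sqrt(161.9844) = 12.7273

SD = 12.7273


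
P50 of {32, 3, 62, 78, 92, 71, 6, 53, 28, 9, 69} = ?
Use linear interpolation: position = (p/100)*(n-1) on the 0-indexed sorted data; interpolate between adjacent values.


Sorted: 3, 6, 9, 28, 32, 53, 62, 69, 71, 78, 92
n = 11
Index = 50/100 * 10 = 5.0000
Lower = data[5] = 53, Upper = data[6] = 62
P50 = 53 + 0*(9) = 53.0000

P50 = 53.0000


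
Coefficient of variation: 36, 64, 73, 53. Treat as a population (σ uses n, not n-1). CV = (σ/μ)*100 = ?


Mean = 56.5000
SD = 13.7931
CV = (13.7931/56.5000)*100 = 24.4126%

CV = 24.4126%


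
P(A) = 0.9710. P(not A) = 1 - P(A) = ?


P(not A) = 1 - 0.9710 = 0.0290

P(not A) = 0.0290


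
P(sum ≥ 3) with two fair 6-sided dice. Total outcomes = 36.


Total outcomes = 6×6 = 36
Favorable (sum ≥ 3): 35
P = 35/36 = 0.9722

P = 0.9722


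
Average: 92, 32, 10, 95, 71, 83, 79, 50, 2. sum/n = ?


Sum = 92 + 32 + 10 + 95 + 71 + 83 + 79 + 50 + 2 = 514
n = 9
Mean = 514/9 = 57.1111

Mean = 57.1111


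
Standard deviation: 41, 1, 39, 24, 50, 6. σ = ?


Mean = 26.8333
Variance = 332.4722
SD = sqrt(332.4722) = 18.2338

SD = 18.2338


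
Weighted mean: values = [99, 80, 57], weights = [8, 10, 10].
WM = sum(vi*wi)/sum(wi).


Numerator = 99*8 + 80*10 + 57*10 = 2162
Denominator = 8 + 10 + 10 = 28
WM = 2162/28 = 77.2143

WM = 77.2143


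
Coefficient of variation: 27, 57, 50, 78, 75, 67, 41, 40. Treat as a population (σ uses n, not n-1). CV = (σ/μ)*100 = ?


Mean = 54.3750
SD = 16.9701
CV = (16.9701/54.3750)*100 = 31.2094%

CV = 31.2094%


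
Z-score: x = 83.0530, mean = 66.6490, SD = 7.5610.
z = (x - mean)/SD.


z = (83.0530 - 66.6490)/7.5610
= 16.4040/7.5610
= 2.1696

z = 2.1696


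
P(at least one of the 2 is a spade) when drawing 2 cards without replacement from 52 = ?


P(at least one) = 1 - P(none)
P(none) = (39/52) × (38/51) = 0.558824
P(at least one) = 1 - 0.558824 = 0.4412

P = 0.4412


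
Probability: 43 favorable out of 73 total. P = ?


P = 43/73 = 0.5890

P = 0.5890


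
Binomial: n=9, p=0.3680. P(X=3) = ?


C(9,3) = 84
p^3 = 0.049836
(1-p)^6 = 0.063724
P = 84 * 0.049836 * 0.063724 = 0.2668

P(X=3) = 0.2668


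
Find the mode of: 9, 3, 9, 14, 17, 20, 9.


Frequencies: 3:1, 9:3, 14:1, 17:1, 20:1
Max frequency = 3
Mode = 9

Mode = 9


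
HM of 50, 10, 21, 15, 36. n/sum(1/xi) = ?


Sum of reciprocals = 1/50 + 1/10 + 1/21 + 1/15 + 1/36 = 0.262063
HM = 5/0.262063 = 19.0793

HM = 19.0793


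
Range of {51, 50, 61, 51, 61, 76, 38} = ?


Max = 76, Min = 38
Range = 76 - 38 = 38

Range = 38


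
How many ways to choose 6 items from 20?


C(20,6) = 20!/(6! × 14!)
= 2432902008176640000/(720 × 87178291200)
= 38760

C(20,6) = 38760


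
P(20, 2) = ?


P(20,2) = 20!/18!
= 2432902008176640000/6402373705728000
= 380

P(20,2) = 380


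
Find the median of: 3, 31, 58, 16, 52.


Sorted: 3, 16, 31, 52, 58
n = 5 (odd)
Middle value = 31

Median = 31


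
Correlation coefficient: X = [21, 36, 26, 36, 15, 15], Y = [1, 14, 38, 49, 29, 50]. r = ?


Mean X = 24.8333, Mean Y = 30.1667
SD X = 8.744840, SD Y = 17.901738
Cov = -5.472222
r = -5.472222/(8.744840*17.901738) = -0.0350

r = -0.0350


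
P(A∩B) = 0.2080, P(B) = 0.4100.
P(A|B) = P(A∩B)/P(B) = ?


P(A|B) = 0.2080/0.4100 = 0.5073

P(A|B) = 0.5073


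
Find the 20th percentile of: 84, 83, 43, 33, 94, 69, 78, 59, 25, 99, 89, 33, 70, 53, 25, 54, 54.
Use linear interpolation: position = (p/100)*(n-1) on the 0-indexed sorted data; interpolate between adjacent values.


Sorted: 25, 25, 33, 33, 43, 53, 54, 54, 59, 69, 70, 78, 83, 84, 89, 94, 99
n = 17
Index = 20/100 * 16 = 3.2000
Lower = data[3] = 33, Upper = data[4] = 43
P20 = 33 + 0.2000*(10) = 35.0000

P20 = 35.0000


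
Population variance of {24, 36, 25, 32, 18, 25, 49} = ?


Mean = 29.8571
Squared deviations: 34.3061, 37.7347, 23.5918, 4.5918, 140.5918, 23.5918, 366.4490
Sum = 630.8571
Variance = 630.8571/7 = 90.1224

Variance = 90.1224


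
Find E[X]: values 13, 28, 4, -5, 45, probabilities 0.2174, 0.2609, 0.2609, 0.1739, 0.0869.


E[X] = 13*0.2174 + 28*0.2609 + 4*0.2609 - 5*0.1739 + 45*0.0869
= 2.8262 + 7.3052 + 1.0436 - 0.8695 + 3.9105
= 14.2160

E[X] = 14.2160


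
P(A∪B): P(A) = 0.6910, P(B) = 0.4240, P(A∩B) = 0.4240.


P(A∪B) = 0.6910 + 0.4240 - 0.4240
= 1.1150 - 0.4240
= 0.6910

P(A∪B) = 0.6910


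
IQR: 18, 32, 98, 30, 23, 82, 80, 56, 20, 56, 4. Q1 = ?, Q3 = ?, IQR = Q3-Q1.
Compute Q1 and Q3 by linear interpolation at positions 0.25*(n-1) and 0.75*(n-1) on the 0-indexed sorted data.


Sorted: 4, 18, 20, 23, 30, 32, 56, 56, 80, 82, 98
Q1 (25th %ile) = 21.5000
Q3 (75th %ile) = 68.0000
IQR = 68.0000 - 21.5000 = 46.5000

IQR = 46.5000


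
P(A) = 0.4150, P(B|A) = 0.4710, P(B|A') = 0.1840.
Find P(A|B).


P(B) = P(B|A)*P(A) + P(B|A')*P(A')
= 0.4710*0.4150 + 0.1840*0.5850
= 0.195465 + 0.107640 = 0.303105
P(A|B) = 0.195465/0.303105 = 0.6449

P(A|B) = 0.6449


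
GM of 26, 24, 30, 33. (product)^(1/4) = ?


Product = 26 × 24 × 30 × 33 = 617760
GM = 617760^(1/4) = 28.0353

GM = 28.0353


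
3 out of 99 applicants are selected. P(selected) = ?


P = 3/99 = 0.0303

P = 0.0303


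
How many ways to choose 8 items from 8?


C(8,8) = 8!/(8! × 0!)
= 40320/(40320 × 1)
= 1

C(8,8) = 1


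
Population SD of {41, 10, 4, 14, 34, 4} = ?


Mean = 17.8333
Variance = 209.4722
SD = sqrt(209.4722) = 14.4732

SD = 14.4732


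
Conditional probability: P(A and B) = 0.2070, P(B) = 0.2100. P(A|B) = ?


P(A|B) = 0.2070/0.2100 = 0.9857

P(A|B) = 0.9857


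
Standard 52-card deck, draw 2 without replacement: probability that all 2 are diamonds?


P(all diamonds) = (13/52) × (12/51)
= 0.0588

P = 0.0588


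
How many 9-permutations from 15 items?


P(15,9) = 15!/6!
= 1307674368000/720
= 1816214400

P(15,9) = 1816214400


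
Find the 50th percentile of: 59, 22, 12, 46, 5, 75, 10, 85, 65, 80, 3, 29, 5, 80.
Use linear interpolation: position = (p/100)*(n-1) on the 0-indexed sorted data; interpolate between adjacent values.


Sorted: 3, 5, 5, 10, 12, 22, 29, 46, 59, 65, 75, 80, 80, 85
n = 14
Index = 50/100 * 13 = 6.5000
Lower = data[6] = 29, Upper = data[7] = 46
P50 = 29 + 0.5000*(17) = 37.5000

P50 = 37.5000


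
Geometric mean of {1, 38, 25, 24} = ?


Product = 1 × 38 × 25 × 24 = 22800
GM = 22800^(1/4) = 12.2881

GM = 12.2881


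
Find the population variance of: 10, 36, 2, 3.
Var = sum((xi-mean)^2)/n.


Mean = 12.7500
Squared deviations: 7.5625, 540.5625, 115.5625, 95.0625
Sum = 758.7500
Variance = 758.7500/4 = 189.6875

Variance = 189.6875


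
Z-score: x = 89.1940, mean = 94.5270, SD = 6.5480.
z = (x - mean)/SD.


z = (89.1940 - 94.5270)/6.5480
= -5.3330/6.5480
= -0.8144

z = -0.8144


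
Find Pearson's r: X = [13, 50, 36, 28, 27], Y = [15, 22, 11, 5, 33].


Mean X = 30.8000, Mean Y = 17.2000
SD X = 12.122706, SD Y = 9.641577
Cov = 14.640000
r = 14.640000/(12.122706*9.641577) = 0.1253

r = 0.1253


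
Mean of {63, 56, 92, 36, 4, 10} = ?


Sum = 63 + 56 + 92 + 36 + 4 + 10 = 261
n = 6
Mean = 261/6 = 43.5000

Mean = 43.5000


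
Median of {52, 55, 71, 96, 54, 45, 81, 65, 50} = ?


Sorted: 45, 50, 52, 54, 55, 65, 71, 81, 96
n = 9 (odd)
Middle value = 55

Median = 55


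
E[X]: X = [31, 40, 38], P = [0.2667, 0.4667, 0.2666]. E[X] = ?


E[X] = 31*0.2667 + 40*0.4667 + 38*0.2666
= 8.2677 + 18.6680 + 10.1308
= 37.0665

E[X] = 37.0665


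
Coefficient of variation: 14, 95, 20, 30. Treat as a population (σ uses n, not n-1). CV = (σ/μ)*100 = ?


Mean = 39.7500
SD = 32.4066
CV = (32.4066/39.7500)*100 = 81.5260%

CV = 81.5260%


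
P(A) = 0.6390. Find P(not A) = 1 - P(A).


P(not A) = 1 - 0.6390 = 0.3610

P(not A) = 0.3610


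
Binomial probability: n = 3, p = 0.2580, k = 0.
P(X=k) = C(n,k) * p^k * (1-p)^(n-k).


C(3,0) = 1
p^0 = 1.000000
(1-p)^3 = 0.408518
P = 1 * 1.000000 * 0.408518 = 0.4085

P(X=0) = 0.4085


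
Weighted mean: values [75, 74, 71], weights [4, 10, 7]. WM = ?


Numerator = 75*4 + 74*10 + 71*7 = 1537
Denominator = 4 + 10 + 7 = 21
WM = 1537/21 = 73.1905

WM = 73.1905


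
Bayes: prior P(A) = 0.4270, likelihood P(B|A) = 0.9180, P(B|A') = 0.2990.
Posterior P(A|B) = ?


P(B) = P(B|A)*P(A) + P(B|A')*P(A')
= 0.9180*0.4270 + 0.2990*0.5730
= 0.391986 + 0.171327 = 0.563313
P(A|B) = 0.391986/0.563313 = 0.6959

P(A|B) = 0.6959


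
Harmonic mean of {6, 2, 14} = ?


Sum of reciprocals = 1/6 + 1/2 + 1/14 = 0.738095
HM = 3/0.738095 = 4.0645

HM = 4.0645


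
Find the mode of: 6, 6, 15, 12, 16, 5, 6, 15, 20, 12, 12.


Frequencies: 5:1, 6:3, 12:3, 15:2, 16:1, 20:1
Max frequency = 3
Mode = 6, 12

Mode = 6, 12


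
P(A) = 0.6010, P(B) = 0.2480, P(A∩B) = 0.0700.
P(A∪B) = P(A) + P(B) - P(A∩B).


P(A∪B) = 0.6010 + 0.2480 - 0.0700
= 0.8490 - 0.0700
= 0.7790

P(A∪B) = 0.7790


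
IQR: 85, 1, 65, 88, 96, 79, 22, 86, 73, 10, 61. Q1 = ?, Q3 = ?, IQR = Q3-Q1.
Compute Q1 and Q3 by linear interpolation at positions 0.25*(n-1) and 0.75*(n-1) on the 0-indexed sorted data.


Sorted: 1, 10, 22, 61, 65, 73, 79, 85, 86, 88, 96
Q1 (25th %ile) = 41.5000
Q3 (75th %ile) = 85.5000
IQR = 85.5000 - 41.5000 = 44.0000

IQR = 44.0000


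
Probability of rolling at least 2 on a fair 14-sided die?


Favorable outcomes (roll ≥ 2): 13
Total outcomes = 14
P = 13/14 = 0.9286

P = 0.9286


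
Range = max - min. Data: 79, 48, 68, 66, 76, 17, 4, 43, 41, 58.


Max = 79, Min = 4
Range = 79 - 4 = 75

Range = 75


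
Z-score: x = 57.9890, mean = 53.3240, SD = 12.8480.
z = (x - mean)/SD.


z = (57.9890 - 53.3240)/12.8480
= 4.6650/12.8480
= 0.3631

z = 0.3631


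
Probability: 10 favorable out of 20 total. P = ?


P = 10/20 = 0.5000

P = 0.5000


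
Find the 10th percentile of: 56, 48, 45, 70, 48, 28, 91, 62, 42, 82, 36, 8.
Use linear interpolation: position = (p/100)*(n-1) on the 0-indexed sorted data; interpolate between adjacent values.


Sorted: 8, 28, 36, 42, 45, 48, 48, 56, 62, 70, 82, 91
n = 12
Index = 10/100 * 11 = 1.1000
Lower = data[1] = 28, Upper = data[2] = 36
P10 = 28 + 0.1000*(8) = 28.8000

P10 = 28.8000


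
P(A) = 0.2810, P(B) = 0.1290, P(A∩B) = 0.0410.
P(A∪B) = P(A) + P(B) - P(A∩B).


P(A∪B) = 0.2810 + 0.1290 - 0.0410
= 0.4100 - 0.0410
= 0.3690

P(A∪B) = 0.3690


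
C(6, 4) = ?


C(6,4) = 6!/(4! × 2!)
= 720/(24 × 2)
= 15

C(6,4) = 15


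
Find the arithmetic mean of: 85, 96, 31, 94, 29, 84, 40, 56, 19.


Sum = 85 + 96 + 31 + 94 + 29 + 84 + 40 + 56 + 19 = 534
n = 9
Mean = 534/9 = 59.3333

Mean = 59.3333


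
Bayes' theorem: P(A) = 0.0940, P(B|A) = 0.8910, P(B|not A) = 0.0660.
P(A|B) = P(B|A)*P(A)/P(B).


P(B) = P(B|A)*P(A) + P(B|A')*P(A')
= 0.8910*0.0940 + 0.0660*0.9060
= 0.083754 + 0.059796 = 0.143550
P(A|B) = 0.083754/0.143550 = 0.5834

P(A|B) = 0.5834


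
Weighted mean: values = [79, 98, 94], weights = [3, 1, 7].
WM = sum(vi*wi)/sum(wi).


Numerator = 79*3 + 98*1 + 94*7 = 993
Denominator = 3 + 1 + 7 = 11
WM = 993/11 = 90.2727

WM = 90.2727


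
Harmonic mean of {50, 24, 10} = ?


Sum of reciprocals = 1/50 + 1/24 + 1/10 = 0.161667
HM = 3/0.161667 = 18.5567

HM = 18.5567


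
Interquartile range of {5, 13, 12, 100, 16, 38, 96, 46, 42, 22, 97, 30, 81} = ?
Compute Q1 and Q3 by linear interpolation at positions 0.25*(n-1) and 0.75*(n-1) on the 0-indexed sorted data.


Sorted: 5, 12, 13, 16, 22, 30, 38, 42, 46, 81, 96, 97, 100
Q1 (25th %ile) = 16.0000
Q3 (75th %ile) = 81.0000
IQR = 81.0000 - 16.0000 = 65.0000

IQR = 65.0000


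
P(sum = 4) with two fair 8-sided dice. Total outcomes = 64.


Total outcomes = 8×8 = 64
Favorable (sum = 4): 3
P = 3/64 = 0.0469

P = 0.0469


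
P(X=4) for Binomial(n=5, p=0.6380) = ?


C(5,4) = 5
p^4 = 0.165685
(1-p)^1 = 0.362000
P = 5 * 0.165685 * 0.362000 = 0.2999

P(X=4) = 0.2999


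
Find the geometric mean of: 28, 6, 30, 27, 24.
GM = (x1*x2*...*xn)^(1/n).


Product = 28 × 6 × 30 × 27 × 24 = 3265920
GM = 3265920^(1/5) = 20.0817

GM = 20.0817


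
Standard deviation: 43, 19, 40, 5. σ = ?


Mean = 26.7500
Variance = 243.1875
SD = sqrt(243.1875) = 15.5945

SD = 15.5945


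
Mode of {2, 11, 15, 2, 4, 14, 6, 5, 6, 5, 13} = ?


Frequencies: 2:2, 4:1, 5:2, 6:2, 11:1, 13:1, 14:1, 15:1
Max frequency = 2
Mode = 2, 5, 6

Mode = 2, 5, 6


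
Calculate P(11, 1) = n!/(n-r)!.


P(11,1) = 11!/10!
= 39916800/3628800
= 11

P(11,1) = 11


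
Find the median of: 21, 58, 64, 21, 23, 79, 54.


Sorted: 21, 21, 23, 54, 58, 64, 79
n = 7 (odd)
Middle value = 54

Median = 54


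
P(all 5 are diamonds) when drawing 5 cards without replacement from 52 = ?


P(all diamonds) = (13/52) × (12/51) × (11/50) × (10/49) × (9/48)
= 0.0005

P = 0.0005


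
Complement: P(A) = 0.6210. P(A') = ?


P(not A) = 1 - 0.6210 = 0.3790

P(not A) = 0.3790


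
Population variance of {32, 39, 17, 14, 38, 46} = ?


Mean = 31.0000
Squared deviations: 1.0000, 64.0000, 196.0000, 289.0000, 49.0000, 225.0000
Sum = 824.0000
Variance = 824.0000/6 = 137.3333

Variance = 137.3333


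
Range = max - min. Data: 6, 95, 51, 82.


Max = 95, Min = 6
Range = 95 - 6 = 89

Range = 89


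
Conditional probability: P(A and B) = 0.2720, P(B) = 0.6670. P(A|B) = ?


P(A|B) = 0.2720/0.6670 = 0.4078

P(A|B) = 0.4078


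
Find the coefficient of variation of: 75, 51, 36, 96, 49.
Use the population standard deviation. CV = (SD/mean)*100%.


Mean = 61.4000
SD = 21.3972
CV = (21.3972/61.4000)*100 = 34.8489%

CV = 34.8489%


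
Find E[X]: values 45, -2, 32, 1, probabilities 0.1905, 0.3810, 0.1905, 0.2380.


E[X] = 45*0.1905 - 2*0.3810 + 32*0.1905 + 1*0.2380
= 8.5725 - 0.7620 + 6.0960 + 0.2380
= 14.1445

E[X] = 14.1445


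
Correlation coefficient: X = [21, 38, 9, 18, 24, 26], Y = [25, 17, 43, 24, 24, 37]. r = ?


Mean X = 22.6667, Mean Y = 28.3333
SD X = 8.749603, SD Y = 8.825468
Cov = -54.222222
r = -54.222222/(8.749603*8.825468) = -0.7022

r = -0.7022


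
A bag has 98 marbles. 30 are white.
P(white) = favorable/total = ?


P = 30/98 = 0.3061

P = 0.3061


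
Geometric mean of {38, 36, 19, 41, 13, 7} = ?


Product = 38 × 36 × 19 × 41 × 13 × 7 = 96976152
GM = 96976152^(1/6) = 21.4344

GM = 21.4344


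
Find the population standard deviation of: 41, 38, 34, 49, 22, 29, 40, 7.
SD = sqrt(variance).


Mean = 32.5000
Variance = 150.7500
SD = sqrt(150.7500) = 12.2780

SD = 12.2780


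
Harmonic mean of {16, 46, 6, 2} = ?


Sum of reciprocals = 1/16 + 1/46 + 1/6 + 1/2 = 0.750906
HM = 4/0.750906 = 5.3269

HM = 5.3269


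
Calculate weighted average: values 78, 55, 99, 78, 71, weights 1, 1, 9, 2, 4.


Numerator = 78*1 + 55*1 + 99*9 + 78*2 + 71*4 = 1464
Denominator = 1 + 1 + 9 + 2 + 4 = 17
WM = 1464/17 = 86.1176

WM = 86.1176


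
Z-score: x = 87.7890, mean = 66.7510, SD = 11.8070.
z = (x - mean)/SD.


z = (87.7890 - 66.7510)/11.8070
= 21.0380/11.8070
= 1.7818

z = 1.7818


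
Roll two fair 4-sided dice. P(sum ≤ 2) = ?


Total outcomes = 4×4 = 16
Favorable (sum ≤ 2): 1
P = 1/16 = 0.0625

P = 0.0625


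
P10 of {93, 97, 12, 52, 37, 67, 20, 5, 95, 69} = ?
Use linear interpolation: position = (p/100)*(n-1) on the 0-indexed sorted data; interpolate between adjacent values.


Sorted: 5, 12, 20, 37, 52, 67, 69, 93, 95, 97
n = 10
Index = 10/100 * 9 = 0.9000
Lower = data[0] = 5, Upper = data[1] = 12
P10 = 5 + 0.9000*(7) = 11.3000

P10 = 11.3000


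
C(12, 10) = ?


C(12,10) = 12!/(10! × 2!)
= 479001600/(3628800 × 2)
= 66

C(12,10) = 66


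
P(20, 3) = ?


P(20,3) = 20!/17!
= 2432902008176640000/355687428096000
= 6840

P(20,3) = 6840


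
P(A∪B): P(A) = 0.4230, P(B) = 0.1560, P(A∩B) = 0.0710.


P(A∪B) = 0.4230 + 0.1560 - 0.0710
= 0.5790 - 0.0710
= 0.5080

P(A∪B) = 0.5080


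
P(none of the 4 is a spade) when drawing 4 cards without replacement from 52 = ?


P(no spades) = (39/52) × (38/51) × (37/50) × (36/49)
= 0.3038

P = 0.3038


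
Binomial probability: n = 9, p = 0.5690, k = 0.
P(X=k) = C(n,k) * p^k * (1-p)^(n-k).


C(9,0) = 1
p^0 = 1.000000
(1-p)^9 = 0.000513
P = 1 * 1.000000 * 0.000513 = 0.0005

P(X=0) = 0.0005


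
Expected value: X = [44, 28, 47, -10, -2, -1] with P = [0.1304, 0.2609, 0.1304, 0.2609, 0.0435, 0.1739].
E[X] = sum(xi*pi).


E[X] = 44*0.1304 + 28*0.2609 + 47*0.1304 - 10*0.2609 - 2*0.0435 - 1*0.1739
= 5.7376 + 7.3052 + 6.1288 - 2.6090 - 0.0870 - 0.1739
= 16.3017

E[X] = 16.3017


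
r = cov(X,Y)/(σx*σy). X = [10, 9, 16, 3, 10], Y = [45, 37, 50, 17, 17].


Mean X = 9.6000, Mean Y = 33.2000
SD X = 4.127953, SD Y = 13.862179
Cov = 42.080000
r = 42.080000/(4.127953*13.862179) = 0.7354

r = 0.7354


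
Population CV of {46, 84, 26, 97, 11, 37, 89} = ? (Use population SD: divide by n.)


Mean = 55.7143
SD = 31.4857
CV = (31.4857/55.7143)*100 = 56.5127%

CV = 56.5127%


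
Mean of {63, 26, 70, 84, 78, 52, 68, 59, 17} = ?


Sum = 63 + 26 + 70 + 84 + 78 + 52 + 68 + 59 + 17 = 517
n = 9
Mean = 517/9 = 57.4444

Mean = 57.4444


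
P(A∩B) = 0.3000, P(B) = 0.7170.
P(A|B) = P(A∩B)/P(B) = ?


P(A|B) = 0.3000/0.7170 = 0.4184

P(A|B) = 0.4184


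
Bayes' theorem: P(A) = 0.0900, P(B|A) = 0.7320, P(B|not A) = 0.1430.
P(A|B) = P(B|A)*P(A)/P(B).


P(B) = P(B|A)*P(A) + P(B|A')*P(A')
= 0.7320*0.0900 + 0.1430*0.9100
= 0.065880 + 0.130130 = 0.196010
P(A|B) = 0.065880/0.196010 = 0.3361

P(A|B) = 0.3361


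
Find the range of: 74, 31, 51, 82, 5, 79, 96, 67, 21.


Max = 96, Min = 5
Range = 96 - 5 = 91

Range = 91


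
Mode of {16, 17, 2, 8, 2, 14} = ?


Frequencies: 2:2, 8:1, 14:1, 16:1, 17:1
Max frequency = 2
Mode = 2

Mode = 2


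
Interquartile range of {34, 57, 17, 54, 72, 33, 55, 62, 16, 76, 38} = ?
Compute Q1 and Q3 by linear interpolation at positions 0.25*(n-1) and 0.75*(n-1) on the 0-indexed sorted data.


Sorted: 16, 17, 33, 34, 38, 54, 55, 57, 62, 72, 76
Q1 (25th %ile) = 33.5000
Q3 (75th %ile) = 59.5000
IQR = 59.5000 - 33.5000 = 26.0000

IQR = 26.0000


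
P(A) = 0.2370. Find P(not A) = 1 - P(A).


P(not A) = 1 - 0.2370 = 0.7630

P(not A) = 0.7630


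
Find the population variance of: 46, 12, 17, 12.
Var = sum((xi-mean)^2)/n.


Mean = 21.7500
Squared deviations: 588.0625, 95.0625, 22.5625, 95.0625
Sum = 800.7500
Variance = 800.7500/4 = 200.1875

Variance = 200.1875


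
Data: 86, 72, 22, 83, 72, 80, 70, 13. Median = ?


Sorted: 13, 22, 70, 72, 72, 80, 83, 86
n = 8 (even)
Middle values: 72 and 72
Median = (72+72)/2 = 72.0000

Median = 72.0000


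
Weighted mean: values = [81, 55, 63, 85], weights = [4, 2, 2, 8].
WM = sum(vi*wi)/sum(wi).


Numerator = 81*4 + 55*2 + 63*2 + 85*8 = 1240
Denominator = 4 + 2 + 2 + 8 = 16
WM = 1240/16 = 77.5000

WM = 77.5000


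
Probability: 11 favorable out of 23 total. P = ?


P = 11/23 = 0.4783

P = 0.4783


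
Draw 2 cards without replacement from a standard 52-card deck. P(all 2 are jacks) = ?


P(all jacks) = (4/52) × (3/51)
= 0.0045

P = 0.0045


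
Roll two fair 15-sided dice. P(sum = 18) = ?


Total outcomes = 15×15 = 225
Favorable (sum = 18): 13
P = 13/225 = 0.0578

P = 0.0578


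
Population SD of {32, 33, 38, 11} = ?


Mean = 28.5000
Variance = 107.2500
SD = sqrt(107.2500) = 10.3562

SD = 10.3562


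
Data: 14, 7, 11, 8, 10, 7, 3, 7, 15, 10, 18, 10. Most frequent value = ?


Frequencies: 3:1, 7:3, 8:1, 10:3, 11:1, 14:1, 15:1, 18:1
Max frequency = 3
Mode = 7, 10

Mode = 7, 10


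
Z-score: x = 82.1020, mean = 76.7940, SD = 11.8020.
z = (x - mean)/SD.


z = (82.1020 - 76.7940)/11.8020
= 5.3080/11.8020
= 0.4498

z = 0.4498


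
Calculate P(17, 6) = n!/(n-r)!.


P(17,6) = 17!/11!
= 355687428096000/39916800
= 8910720

P(17,6) = 8910720


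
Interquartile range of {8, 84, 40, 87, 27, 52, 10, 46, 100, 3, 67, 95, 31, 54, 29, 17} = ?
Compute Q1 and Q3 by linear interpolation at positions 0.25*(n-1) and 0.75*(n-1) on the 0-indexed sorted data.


Sorted: 3, 8, 10, 17, 27, 29, 31, 40, 46, 52, 54, 67, 84, 87, 95, 100
Q1 (25th %ile) = 24.5000
Q3 (75th %ile) = 71.2500
IQR = 71.2500 - 24.5000 = 46.7500

IQR = 46.7500


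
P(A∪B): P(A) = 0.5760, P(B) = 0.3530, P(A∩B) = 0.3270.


P(A∪B) = 0.5760 + 0.3530 - 0.3270
= 0.9290 - 0.3270
= 0.6020

P(A∪B) = 0.6020


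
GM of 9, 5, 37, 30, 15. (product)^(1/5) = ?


Product = 9 × 5 × 37 × 30 × 15 = 749250
GM = 749250^(1/5) = 14.9598

GM = 14.9598


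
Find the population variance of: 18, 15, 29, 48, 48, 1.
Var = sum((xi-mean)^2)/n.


Mean = 26.5000
Squared deviations: 72.2500, 132.2500, 6.2500, 462.2500, 462.2500, 650.2500
Sum = 1785.5000
Variance = 1785.5000/6 = 297.5833

Variance = 297.5833


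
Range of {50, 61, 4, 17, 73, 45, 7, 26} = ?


Max = 73, Min = 4
Range = 73 - 4 = 69

Range = 69


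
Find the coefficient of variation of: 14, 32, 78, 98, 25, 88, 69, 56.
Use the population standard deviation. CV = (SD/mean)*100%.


Mean = 57.5000
SD = 28.9914
CV = (28.9914/57.5000)*100 = 50.4198%

CV = 50.4198%


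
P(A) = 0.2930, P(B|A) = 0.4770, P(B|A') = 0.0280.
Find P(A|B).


P(B) = P(B|A)*P(A) + P(B|A')*P(A')
= 0.4770*0.2930 + 0.0280*0.7070
= 0.139761 + 0.019796 = 0.159557
P(A|B) = 0.139761/0.159557 = 0.8759

P(A|B) = 0.8759


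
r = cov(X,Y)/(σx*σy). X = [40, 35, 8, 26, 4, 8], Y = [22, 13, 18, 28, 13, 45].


Mean X = 20.1667, Mean Y = 23.1667
SD X = 14.170588, SD Y = 11.066717
Cov = -30.694444
r = -30.694444/(14.170588*11.066717) = -0.1957

r = -0.1957


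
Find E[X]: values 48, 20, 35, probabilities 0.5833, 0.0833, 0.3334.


E[X] = 48*0.5833 + 20*0.0833 + 35*0.3334
= 27.9984 + 1.6660 + 11.6690
= 41.3334

E[X] = 41.3334


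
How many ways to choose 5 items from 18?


C(18,5) = 18!/(5! × 13!)
= 6402373705728000/(120 × 6227020800)
= 8568

C(18,5) = 8568


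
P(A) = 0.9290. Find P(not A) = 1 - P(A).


P(not A) = 1 - 0.9290 = 0.0710

P(not A) = 0.0710


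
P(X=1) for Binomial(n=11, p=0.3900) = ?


C(11,1) = 11
p^1 = 0.390000
(1-p)^10 = 0.007133
P = 11 * 0.390000 * 0.007133 = 0.0306

P(X=1) = 0.0306


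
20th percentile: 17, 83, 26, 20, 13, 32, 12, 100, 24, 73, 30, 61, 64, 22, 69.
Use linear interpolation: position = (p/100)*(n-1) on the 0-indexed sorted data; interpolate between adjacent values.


Sorted: 12, 13, 17, 20, 22, 24, 26, 30, 32, 61, 64, 69, 73, 83, 100
n = 15
Index = 20/100 * 14 = 2.8000
Lower = data[2] = 17, Upper = data[3] = 20
P20 = 17 + 0.8000*(3) = 19.4000

P20 = 19.4000


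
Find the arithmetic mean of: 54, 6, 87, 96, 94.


Sum = 54 + 6 + 87 + 96 + 94 = 337
n = 5
Mean = 337/5 = 67.4000

Mean = 67.4000


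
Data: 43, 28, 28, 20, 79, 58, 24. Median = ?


Sorted: 20, 24, 28, 28, 43, 58, 79
n = 7 (odd)
Middle value = 28

Median = 28


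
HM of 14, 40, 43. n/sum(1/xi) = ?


Sum of reciprocals = 1/14 + 1/40 + 1/43 = 0.119684
HM = 3/0.119684 = 25.0659

HM = 25.0659


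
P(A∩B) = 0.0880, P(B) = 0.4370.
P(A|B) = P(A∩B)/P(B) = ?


P(A|B) = 0.0880/0.4370 = 0.2014

P(A|B) = 0.2014


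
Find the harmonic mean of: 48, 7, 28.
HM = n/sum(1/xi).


Sum of reciprocals = 1/48 + 1/7 + 1/28 = 0.199405
HM = 3/0.199405 = 15.0448

HM = 15.0448


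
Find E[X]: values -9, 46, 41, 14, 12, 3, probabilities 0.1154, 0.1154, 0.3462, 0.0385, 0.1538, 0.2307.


E[X] = -9*0.1154 + 46*0.1154 + 41*0.3462 + 14*0.0385 + 12*0.1538 + 3*0.2307
= -1.0386 + 5.3084 + 14.1942 + 0.5390 + 1.8456 + 0.6921
= 21.5407

E[X] = 21.5407


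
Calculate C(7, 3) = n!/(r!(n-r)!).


C(7,3) = 7!/(3! × 4!)
= 5040/(6 × 24)
= 35

C(7,3) = 35


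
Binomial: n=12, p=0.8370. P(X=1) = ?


C(12,1) = 12
p^1 = 0.837000
(1-p)^11 = 2.158061e-09
P = 12 * 0.837000 * 2.158061e-09 = 2.1676e-08

P(X=1) = 2.1676e-08


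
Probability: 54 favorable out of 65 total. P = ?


P = 54/65 = 0.8308

P = 0.8308


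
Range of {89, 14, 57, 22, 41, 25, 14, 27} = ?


Max = 89, Min = 14
Range = 89 - 14 = 75

Range = 75


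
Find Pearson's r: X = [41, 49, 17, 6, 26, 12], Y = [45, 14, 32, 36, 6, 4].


Mean X = 25.1667, Mean Y = 22.8333
SD X = 15.420945, SD Y = 15.624944
Cov = 7.861111
r = 7.861111/(15.420945*15.624944) = 0.0326

r = 0.0326


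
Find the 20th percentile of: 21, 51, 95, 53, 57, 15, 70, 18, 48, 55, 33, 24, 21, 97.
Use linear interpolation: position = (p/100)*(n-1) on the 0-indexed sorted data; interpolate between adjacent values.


Sorted: 15, 18, 21, 21, 24, 33, 48, 51, 53, 55, 57, 70, 95, 97
n = 14
Index = 20/100 * 13 = 2.6000
Lower = data[2] = 21, Upper = data[3] = 21
P20 = 21 + 0.6000*(0) = 21.0000

P20 = 21.0000


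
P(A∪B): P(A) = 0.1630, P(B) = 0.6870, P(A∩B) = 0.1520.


P(A∪B) = 0.1630 + 0.6870 - 0.1520
= 0.8500 - 0.1520
= 0.6980

P(A∪B) = 0.6980


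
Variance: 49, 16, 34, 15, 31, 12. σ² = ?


Mean = 26.1667
Squared deviations: 521.3611, 103.3611, 61.3611, 124.6944, 23.3611, 200.6944
Sum = 1034.8333
Variance = 1034.8333/6 = 172.4722

Variance = 172.4722


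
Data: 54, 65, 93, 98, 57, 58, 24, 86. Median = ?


Sorted: 24, 54, 57, 58, 65, 86, 93, 98
n = 8 (even)
Middle values: 58 and 65
Median = (58+65)/2 = 61.5000

Median = 61.5000


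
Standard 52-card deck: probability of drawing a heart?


13 hearts in 52 cards
P = 13/52 = 0.2500

P = 0.2500


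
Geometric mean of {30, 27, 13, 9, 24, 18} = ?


Product = 30 × 27 × 13 × 9 × 24 × 18 = 40940640
GM = 40940640^(1/6) = 18.5649

GM = 18.5649


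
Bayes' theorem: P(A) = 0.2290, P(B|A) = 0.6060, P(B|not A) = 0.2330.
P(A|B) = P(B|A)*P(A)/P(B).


P(B) = P(B|A)*P(A) + P(B|A')*P(A')
= 0.6060*0.2290 + 0.2330*0.7710
= 0.138774 + 0.179643 = 0.318417
P(A|B) = 0.138774/0.318417 = 0.4358

P(A|B) = 0.4358


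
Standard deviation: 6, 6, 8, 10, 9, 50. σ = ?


Mean = 14.8333
Variance = 249.4722
SD = sqrt(249.4722) = 15.7947

SD = 15.7947


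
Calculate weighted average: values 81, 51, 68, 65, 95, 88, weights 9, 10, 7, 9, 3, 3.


Numerator = 81*9 + 51*10 + 68*7 + 65*9 + 95*3 + 88*3 = 2849
Denominator = 9 + 10 + 7 + 9 + 3 + 3 = 41
WM = 2849/41 = 69.4878

WM = 69.4878


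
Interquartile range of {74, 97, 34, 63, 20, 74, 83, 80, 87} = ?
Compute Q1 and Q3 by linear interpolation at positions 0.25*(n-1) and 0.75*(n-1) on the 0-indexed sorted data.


Sorted: 20, 34, 63, 74, 74, 80, 83, 87, 97
Q1 (25th %ile) = 63.0000
Q3 (75th %ile) = 83.0000
IQR = 83.0000 - 63.0000 = 20.0000

IQR = 20.0000


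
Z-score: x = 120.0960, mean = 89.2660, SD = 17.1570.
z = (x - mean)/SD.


z = (120.0960 - 89.2660)/17.1570
= 30.8300/17.1570
= 1.7969

z = 1.7969


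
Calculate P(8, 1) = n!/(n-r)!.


P(8,1) = 8!/7!
= 40320/5040
= 8

P(8,1) = 8
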